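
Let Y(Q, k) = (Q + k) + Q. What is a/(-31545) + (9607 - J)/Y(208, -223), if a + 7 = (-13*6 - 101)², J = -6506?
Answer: 167367341/2029395 ≈ 82.472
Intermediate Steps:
Y(Q, k) = k + 2*Q
a = 32034 (a = -7 + (-13*6 - 101)² = -7 + (-78 - 101)² = -7 + (-179)² = -7 + 32041 = 32034)
a/(-31545) + (9607 - J)/Y(208, -223) = 32034/(-31545) + (9607 - 1*(-6506))/(-223 + 2*208) = 32034*(-1/31545) + (9607 + 6506)/(-223 + 416) = -10678/10515 + 16113/193 = 167367341/2029395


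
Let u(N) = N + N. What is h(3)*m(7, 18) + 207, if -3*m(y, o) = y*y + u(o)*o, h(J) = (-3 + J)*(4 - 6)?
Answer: 207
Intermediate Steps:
u(N) = 2*N
h(J) = 6 - 2*J (h(J) = (-3 + J)*(-2) = 6 - 2*J)
m(y, o) = -2*o²/3 - y²/3 (m(y, o) = -(y*y + (2*o)*o)/3 = -(y² + 2*o²)/3 = -2*o²/3 - y²/3)
h(3)*m(7, 18) + 207 = (6 - 2*3)*(-⅔*18² - ⅓*7²) + 207 = (6 - 6)*(-⅔*324 - ⅓*49) + 207 = 0*(-216 - 49/3) + 207 = 0*(-697/3) + 207 = 0 + 207 = 207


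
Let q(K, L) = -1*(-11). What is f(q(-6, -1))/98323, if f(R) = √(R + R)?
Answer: √22/98323 ≈ 4.7704e-5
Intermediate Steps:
q(K, L) = 11
f(R) = √2*√R (f(R) = √(2*R) = √2*√R)
f(q(-6, -1))/98323 = (√2*√11)/98323 = √22*(1/98323) = √22/98323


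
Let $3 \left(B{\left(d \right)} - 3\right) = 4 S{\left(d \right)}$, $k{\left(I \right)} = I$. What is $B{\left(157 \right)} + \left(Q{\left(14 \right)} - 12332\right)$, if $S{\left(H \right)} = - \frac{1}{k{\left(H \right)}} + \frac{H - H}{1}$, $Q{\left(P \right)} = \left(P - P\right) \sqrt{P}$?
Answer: $- \frac{5806963}{471} \approx -12329.0$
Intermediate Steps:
$Q{\left(P \right)} = 0$ ($Q{\left(P \right)} = 0 \sqrt{P} = 0$)
$S{\left(H \right)} = - \frac{1}{H}$ ($S{\left(H \right)} = - \frac{1}{H} + \frac{H - H}{1} = - \frac{1}{H} + 0 \cdot 1 = - \frac{1}{H} + 0 = - \frac{1}{H}$)
$B{\left(d \right)} = 3 - \frac{4}{3 d}$ ($B{\left(d \right)} = 3 + \frac{4 \left(- \frac{1}{d}\right)}{3} = 3 + \frac{\left(-4\right) \frac{1}{d}}{3} = 3 - \frac{4}{3 d}$)
$B{\left(157 \right)} + \left(Q{\left(14 \right)} - 12332\right) = \left(3 - \frac{4}{3 \cdot 157}\right) + \left(0 - 12332\right) = \left(3 - \frac{4}{471}\right) + \left(0 - 12332\right) = \left(3 - \frac{4}{471}\right) - 12332 = \frac{1409}{471} - 12332 = - \frac{5806963}{471}$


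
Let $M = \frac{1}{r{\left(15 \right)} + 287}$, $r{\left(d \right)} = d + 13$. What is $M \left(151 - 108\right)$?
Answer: $\frac{43}{315} \approx 0.13651$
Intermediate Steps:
$r{\left(d \right)} = 13 + d$
$M = \frac{1}{315}$ ($M = \frac{1}{\left(13 + 15\right) + 287} = \frac{1}{28 + 287} = \frac{1}{315} \approx 0.0031746$)
$M \left(151 - 108\right) = \frac{151 - 108}{315} = \frac{1}{315} \cdot 43 = \frac{43}{315}$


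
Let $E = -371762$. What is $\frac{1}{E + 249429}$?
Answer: $- \frac{1}{122333} \approx -8.1744 \cdot 10^{-6}$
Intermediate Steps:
$\frac{1}{E + 249429} = \frac{1}{-371762 + 249429} = \frac{1}{-122333} = - \frac{1}{122333}$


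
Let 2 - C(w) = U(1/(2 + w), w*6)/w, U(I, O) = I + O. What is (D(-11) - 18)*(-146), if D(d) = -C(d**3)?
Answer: 3615629410/1768899 ≈ 2044.0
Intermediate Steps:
C(w) = 2 - (1/(2 + w) + 6*w)/w (C(w) = 2 - (1/(2 + w) + w*6)/w = 2 - (1/(2 + w) + 6*w)/w)
D(d) = -(-1 - 4*d**3*(2 + d**3))/(d**3*(2 + d**3)) (D(d) = -(-1 - 4*d**3*(2 + d**3))/((d**3)*(2 + d**3)) = -(-1 - 4*d**3*(2 + d**3))/(d**3*(2 + d**3)))
(D(-11) - 18)*(-146) = ((1 + 4*(-11)**3*(2 + (-11)**3))/((-11)**3*(2 + (-11)**3)) - 18)*(-146) = (-(1 + 4*(-1331)*(2 - 1331))/(1331*(2 - 1331)) - 18)*(-146) = (-1/1331*(1 + 4*(-1331)*(-1329))/(-1329) - 18)*(-146) = (-1/1331*(-1/1329)*(1 + 7075596) - 18)*(-146) = (-1/1331*(-1/1329)*7075597 - 18)*(-146) = (7075597/1768899 - 18)*(-146) = -24764585/1768899*(-146) = 3615629410/1768899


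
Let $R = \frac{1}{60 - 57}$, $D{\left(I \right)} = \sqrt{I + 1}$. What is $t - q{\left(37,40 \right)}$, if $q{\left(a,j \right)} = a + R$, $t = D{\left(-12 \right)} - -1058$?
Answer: $\frac{3062}{3} + i \sqrt{11} \approx 1020.7 + 3.3166 i$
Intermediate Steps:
$D{\left(I \right)} = \sqrt{1 + I}$
$t = 1058 + i \sqrt{11}$ ($t = \sqrt{1 - 12} - -1058 = \sqrt{-11} + 1058 = i \sqrt{11} + 1058 = 1058 + i \sqrt{11} \approx 1058.0 + 3.3166 i$)
$R = \frac{1}{3} \approx 0.33333$
$q{\left(a,j \right)} = \frac{1}{3} + a$ ($q{\left(a,j \right)} = a + \frac{1}{3} = \frac{1}{3} + a$)
$t - q{\left(37,40 \right)} = \left(1058 + i \sqrt{11}\right) - \left(\frac{1}{3} + 37\right) = \left(1058 + i \sqrt{11}\right) - \frac{112}{3} = \frac{3062}{3} + i \sqrt{11}$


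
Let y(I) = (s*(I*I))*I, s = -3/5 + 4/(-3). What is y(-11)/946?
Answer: 3509/1290 ≈ 2.7202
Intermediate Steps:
s = -29/15 (s = -3*⅕ + 4*(-⅓) = -⅗ - 4/3 = -29/15 ≈ -1.9333)
y(I) = -29*I³/15 (y(I) = (-29*I*I/15)*I = (-29*I²/15)*I = -29*I³/15)
y(-11)/946 = -29/15*(-11)³/946 = -29/15*(-1331)*(1/946) = (38599/15)*(1/946) = 3509/1290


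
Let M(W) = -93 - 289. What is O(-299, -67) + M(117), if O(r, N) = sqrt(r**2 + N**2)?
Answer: -382 + sqrt(93890) ≈ -75.585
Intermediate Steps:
M(W) = -382
O(r, N) = sqrt(N**2 + r**2)
O(-299, -67) + M(117) = sqrt((-67)**2 + (-299)**2) - 382 = sqrt(4489 + 89401) - 382 = sqrt(93890) - 382 = -382 + sqrt(93890)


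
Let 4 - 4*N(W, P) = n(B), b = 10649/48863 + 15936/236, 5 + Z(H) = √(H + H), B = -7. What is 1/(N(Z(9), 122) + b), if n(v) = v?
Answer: 11531668/812906019 ≈ 0.014186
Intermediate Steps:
Z(H) = -5 + √2*√H (Z(H) = -5 + √(H + H) = -5 + √(2*H) = -5 + √2*√H)
b = 195298483/2882917 (b = 10649*(1/48863) + 15936*(1/236) = 10649/48863 + 3984/59 = 195298483/2882917 ≈ 67.743)
N(W, P) = 11/4 (N(W, P) = 1 - ¼*(-7) = 1 + 7/4 = 11/4)
1/(N(Z(9), 122) + b) = 1/(11/4 + 195298483/2882917) = 1/(812906019/11531668) = 11531668/812906019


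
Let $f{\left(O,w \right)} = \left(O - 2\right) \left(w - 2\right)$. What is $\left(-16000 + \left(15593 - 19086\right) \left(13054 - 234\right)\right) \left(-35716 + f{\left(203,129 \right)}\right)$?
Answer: $456429093140$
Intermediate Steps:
$f{\left(O,w \right)} = \left(-2 + O\right) \left(-2 + w\right)$
$\left(-16000 + \left(15593 - 19086\right) \left(13054 - 234\right)\right) \left(-35716 + f{\left(203,129 \right)}\right) = \left(-16000 + \left(15593 - 19086\right) \left(13054 - 234\right)\right) \left(-35716 + \left(4 - 406 - 258 + 203 \cdot 129\right)\right) = \left(-16000 - 44780260\right) \left(-35716 + \left(4 - 406 - 258 + 26187\right)\right) = \left(-16000 - 44780260\right) \left(-35716 + 25527\right) = \left(-44796260\right) \left(-10189\right) = 456429093140$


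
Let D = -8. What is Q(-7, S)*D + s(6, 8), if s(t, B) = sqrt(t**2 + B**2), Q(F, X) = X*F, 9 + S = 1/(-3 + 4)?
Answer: -438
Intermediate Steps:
S = -8 (S = -9 + 1/(-3 + 4) = -9 + 1/1 = -9 + 1 = -8)
Q(F, X) = F*X
s(t, B) = sqrt(B**2 + t**2)
Q(-7, S)*D + s(6, 8) = -7*(-8)*(-8) + sqrt(8**2 + 6**2) = 56*(-8) + sqrt(64 + 36) = -448 + sqrt(100) = -448 + 10 = -438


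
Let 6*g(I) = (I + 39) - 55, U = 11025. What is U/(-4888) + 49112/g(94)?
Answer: 18455087/4888 ≈ 3775.6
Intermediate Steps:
g(I) = -8/3 + I/6 (g(I) = ((I + 39) - 55)/6 = ((39 + I) - 55)/6 = (-16 + I)/6 = -8/3 + I/6)
U/(-4888) + 49112/g(94) = 11025/(-4888) + 49112/(-8/3 + (⅙)*94) = 11025*(-1/4888) + 49112/(-8/3 + 47/3) = -11025/4888 + 49112/13 = 18455087/4888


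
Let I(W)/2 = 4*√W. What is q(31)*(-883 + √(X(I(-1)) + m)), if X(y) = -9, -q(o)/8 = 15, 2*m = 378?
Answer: 105960 - 720*√5 ≈ 1.0435e+5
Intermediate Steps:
m = 189 (m = (½)*378 = 189)
q(o) = -120 (q(o) = -8*15 = -120)
I(W) = 8*√W (I(W) = 2*(4*√W) = 8*√W)
q(31)*(-883 + √(X(I(-1)) + m)) = -120*(-883 + √(-9 + 189)) = -120*(-883 + √180) = -120*(-883 + 6*√5) = 105960 - 720*√5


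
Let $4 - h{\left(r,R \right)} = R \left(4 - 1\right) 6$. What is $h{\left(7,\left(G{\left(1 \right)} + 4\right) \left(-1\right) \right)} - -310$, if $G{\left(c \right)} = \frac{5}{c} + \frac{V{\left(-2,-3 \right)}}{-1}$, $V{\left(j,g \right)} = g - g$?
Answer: $476$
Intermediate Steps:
$V{\left(j,g \right)} = 0$
$G{\left(c \right)} = \frac{5}{c}$ ($G{\left(c \right)} = \frac{5}{c} + \frac{0}{-1} = \frac{5}{c} + 0 \left(-1\right) = \frac{5}{c} + 0 = \frac{5}{c}$)
$h{\left(r,R \right)} = 4 - 18 R$ ($h{\left(r,R \right)} = 4 - R \left(4 - 1\right) 6 = 4 - R 3 \cdot 6 = 4 - R 18 = 4 - 18 R$)
$h{\left(7,\left(G{\left(1 \right)} + 4\right) \left(-1\right) \right)} - -310 = \left(4 - 18 \left(\frac{5}{1} + 4\right) \left(-1\right)\right) - -310 = \left(4 - 18 \left(5 \cdot 1 + 4\right) \left(-1\right)\right) + 310 = \left(4 - 18 \left(5 + 4\right) \left(-1\right)\right) + 310 = \left(4 - 18 \cdot 9 \left(-1\right)\right) + 310 = \left(4 - -162\right) + 310 = \left(4 + 162\right) + 310 = 166 + 310 = 476$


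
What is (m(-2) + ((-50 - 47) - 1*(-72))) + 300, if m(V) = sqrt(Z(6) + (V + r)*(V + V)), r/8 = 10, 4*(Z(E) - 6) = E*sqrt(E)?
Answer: 275 + sqrt(-1224 + 6*sqrt(6))/2 ≈ 275.0 + 17.388*I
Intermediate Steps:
Z(E) = 6 + E**(3/2)/4 (Z(E) = 6 + (E*sqrt(E))/4 = 6 + E**(3/2)/4)
r = 80 (r = 8*10 = 80)
m(V) = sqrt(6 + 3*sqrt(6)/2 + 2*V*(80 + V)) (m(V) = sqrt((6 + 6**(3/2)/4) + (V + 80)*(V + V)) = sqrt((6 + (6*sqrt(6))/4) + (80 + V)*(2*V)) = sqrt((6 + 3*sqrt(6)/2) + 2*V*(80 + V)) = sqrt(6 + 3*sqrt(6)/2 + 2*V*(80 + V)))
(m(-2) + ((-50 - 47) - 1*(-72))) + 300 = (sqrt(24 + 6*sqrt(6) + 8*(-2)**2 + 640*(-2))/2 + ((-50 - 47) - 1*(-72))) + 300 = (sqrt(24 + 6*sqrt(6) + 8*4 - 1280)/2 + (-97 + 72)) + 300 = (sqrt(24 + 6*sqrt(6) + 32 - 1280)/2 - 25) + 300 = (sqrt(-1224 + 6*sqrt(6))/2 - 25) + 300 = (-25 + sqrt(-1224 + 6*sqrt(6))/2) + 300 = 275 + sqrt(-1224 + 6*sqrt(6))/2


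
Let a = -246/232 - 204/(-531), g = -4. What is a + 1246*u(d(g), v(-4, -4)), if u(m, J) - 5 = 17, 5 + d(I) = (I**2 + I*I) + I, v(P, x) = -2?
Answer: 562809301/20532 ≈ 27411.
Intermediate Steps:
d(I) = -5 + I + 2*I**2 (d(I) = -5 + ((I**2 + I*I) + I) = -5 + ((I**2 + I**2) + I) = -5 + (2*I**2 + I) = -5 + (I + 2*I**2) = -5 + I + 2*I**2)
u(m, J) = 22 (u(m, J) = 5 + 17 = 22)
a = -13883/20532 (a = -246*1/232 - 204*(-1/531) = -123/116 + 68/177 = -13883/20532 ≈ -0.67616)
a + 1246*u(d(g), v(-4, -4)) = -13883/20532 + 1246*22 = -13883/20532 + 27412 = 562809301/20532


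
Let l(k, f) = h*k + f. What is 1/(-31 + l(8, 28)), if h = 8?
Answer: 1/61 ≈ 0.016393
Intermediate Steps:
l(k, f) = f + 8*k (l(k, f) = 8*k + f = f + 8*k)
1/(-31 + l(8, 28)) = 1/(-31 + (28 + 8*8)) = 1/(-31 + (28 + 64)) = 1/(-31 + 92) = 1/61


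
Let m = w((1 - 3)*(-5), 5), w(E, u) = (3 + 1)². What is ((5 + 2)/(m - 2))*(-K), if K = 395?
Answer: -395/2 ≈ -197.50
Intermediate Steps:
w(E, u) = 16 (w(E, u) = 4² = 16)
m = 16
((5 + 2)/(m - 2))*(-K) = ((5 + 2)/(16 - 2))*(-1*395) = (7/14)*(-395) = (7*(1/14))*(-395) = (½)*(-395) = -395/2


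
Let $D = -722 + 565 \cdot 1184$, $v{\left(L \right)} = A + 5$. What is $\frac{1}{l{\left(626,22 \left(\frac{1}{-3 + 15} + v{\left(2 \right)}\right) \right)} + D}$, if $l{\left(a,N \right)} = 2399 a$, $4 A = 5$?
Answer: $\frac{1}{2170012} \approx 4.6083 \cdot 10^{-7}$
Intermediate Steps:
$A = \frac{5}{4}$ ($A = \frac{1}{4} \cdot 5 = \frac{5}{4} \approx 1.25$)
$v{\left(L \right)} = \frac{25}{4}$ ($v{\left(L \right)} = \frac{5}{4} + 5 = \frac{25}{4}$)
$D = 668238$ ($D = -722 + 668960 = 668238$)
$\frac{1}{l{\left(626,22 \left(\frac{1}{-3 + 15} + v{\left(2 \right)}\right) \right)} + D} = \frac{1}{2399 \cdot 626 + 668238} = \frac{1}{1501774 + 668238} = \frac{1}{2170012}$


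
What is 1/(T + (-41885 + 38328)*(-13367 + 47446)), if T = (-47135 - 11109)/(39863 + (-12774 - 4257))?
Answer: -5708/691918083685 ≈ -8.2495e-9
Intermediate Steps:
T = -14561/5708 (T = -58244/(39863 - 17031) = -58244/22832 = -58244*1/22832 = -14561/5708 ≈ -2.5510)
1/(T + (-41885 + 38328)*(-13367 + 47446)) = 1/(-14561/5708 + (-41885 + 38328)*(-13367 + 47446)) = 1/(-14561/5708 - 3557*34079) = 1/(-14561/5708 - 121219003) = 1/(-691918083685/5708) = -5708/691918083685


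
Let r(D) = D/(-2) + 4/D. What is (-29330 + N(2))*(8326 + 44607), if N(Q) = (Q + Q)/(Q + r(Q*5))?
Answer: -20183882230/13 ≈ -1.5526e+9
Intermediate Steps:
r(D) = 4/D - D/2 (r(D) = D*(-½) + 4/D = -D/2 + 4/D = 4/D - D/2)
N(Q) = 2*Q/(-3*Q/2 + 4/(5*Q)) (N(Q) = (Q + Q)/(Q + (4/((Q*5)) - Q*5/2)) = (2*Q)/(Q + (4/((5*Q)) - 5*Q/2)) = (2*Q)/(Q + (4*(1/(5*Q)) - 5*Q/2)) = (2*Q)/(Q + (4/(5*Q) - 5*Q/2)) = (2*Q)/(Q + (-5*Q/2 + 4/(5*Q))) = (2*Q)/(-3*Q/2 + 4/(5*Q)) = 2*Q/(-3*Q/2 + 4/(5*Q)))
(-29330 + N(2))*(8326 + 44607) = (-29330 + 20*2²/(8 - 15*2²))*(8326 + 44607) = (-29330 + 20*4/(8 - 15*4))*52933 = (-29330 + 20*4/(8 - 60))*52933 = (-29330 + 20*4/(-52))*52933 = (-29330 + 20*4*(-1/52))*52933 = (-29330 - 20/13)*52933 = -381310/13*52933 = -20183882230/13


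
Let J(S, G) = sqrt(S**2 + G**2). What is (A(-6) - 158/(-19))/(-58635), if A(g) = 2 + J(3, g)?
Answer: -196/1114065 - sqrt(5)/19545 ≈ -0.00029034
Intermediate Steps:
J(S, G) = sqrt(G**2 + S**2)
A(g) = 2 + sqrt(9 + g**2) (A(g) = 2 + sqrt(g**2 + 3**2) = 2 + sqrt(g**2 + 9) = 2 + sqrt(9 + g**2))
(A(-6) - 158/(-19))/(-58635) = ((2 + sqrt(9 + (-6)**2)) - 158/(-19))/(-58635) = ((2 + sqrt(9 + 36)) - 1/19*(-158))*(-1/58635) = ((2 + sqrt(45)) + 158/19)*(-1/58635) = ((2 + 3*sqrt(5)) + 158/19)*(-1/58635) = (196/19 + 3*sqrt(5))*(-1/58635) = -196/1114065 - sqrt(5)/19545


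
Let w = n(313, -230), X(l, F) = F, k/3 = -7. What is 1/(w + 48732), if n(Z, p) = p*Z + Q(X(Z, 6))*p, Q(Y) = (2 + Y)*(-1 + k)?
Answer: 1/17222 ≈ 5.8065e-5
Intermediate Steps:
k = -21 (k = 3*(-7) = -21)
Q(Y) = -44 - 22*Y (Q(Y) = (2 + Y)*(-1 - 21) = (2 + Y)*(-22) = -44 - 22*Y)
n(Z, p) = -176*p + Z*p (n(Z, p) = p*Z + (-44 - 22*6)*p = Z*p + (-44 - 132)*p = Z*p - 176*p = -176*p + Z*p)
w = -31510 (w = -230*(-176 + 313) = -230*137 = -31510)
1/(w + 48732) = 1/(-31510 + 48732) = 1/17222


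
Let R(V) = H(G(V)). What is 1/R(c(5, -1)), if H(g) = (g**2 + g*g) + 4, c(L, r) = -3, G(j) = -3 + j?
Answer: 1/76 ≈ 0.013158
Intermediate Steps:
H(g) = 4 + 2*g**2 (H(g) = (g**2 + g**2) + 4 = 2*g**2 + 4 = 4 + 2*g**2)
R(V) = 4 + 2*(-3 + V)**2
1/R(c(5, -1)) = 1/(4 + 2*(-3 - 3)**2) = 1/(4 + 2*(-6)**2) = 1/(4 + 2*36) = 1/(4 + 72) = 1/76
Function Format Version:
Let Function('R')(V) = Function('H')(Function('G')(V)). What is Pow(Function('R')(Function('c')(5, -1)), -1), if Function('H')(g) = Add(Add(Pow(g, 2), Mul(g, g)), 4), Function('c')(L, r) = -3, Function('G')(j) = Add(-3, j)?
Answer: Rational(1, 76) ≈ 0.013158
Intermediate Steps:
Function('H')(g) = Add(4, Mul(2, Pow(g, 2))) (Function('H')(g) = Add(Add(Pow(g, 2), Pow(g, 2)), 4) = Add(Mul(2, Pow(g, 2)), 4) = Add(4, Mul(2, Pow(g, 2))))
Function('R')(V) = Add(4, Mul(2, Pow(Add(-3, V), 2)))
Pow(Function('R')(Function('c')(5, -1)), -1) = Pow(Add(4, Mul(2, Pow(Add(-3, -3), 2))), -1) = Pow(Add(4, Mul(2, Pow(-6, 2))), -1) = Pow(Add(4, Mul(2, 36)), -1) = Pow(Add(4, 72), -1) = Pow(76, -1) = Rational(1, 76)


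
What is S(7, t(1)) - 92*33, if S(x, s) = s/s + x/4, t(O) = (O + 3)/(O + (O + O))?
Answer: -12133/4 ≈ -3033.3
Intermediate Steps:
t(O) = (3 + O)/(3*O) (t(O) = (3 + O)/(O + 2*O) = (3 + O)/((3*O)) = (3 + O)*(1/(3*O)) = (3 + O)/(3*O))
S(x, s) = 1 + x/4 (S(x, s) = 1 + x*(¼) = 1 + x/4)
S(7, t(1)) - 92*33 = (1 + (¼)*7) - 92*33 = (1 + 7/4) - 3036 = 11/4 - 3036 = -12133/4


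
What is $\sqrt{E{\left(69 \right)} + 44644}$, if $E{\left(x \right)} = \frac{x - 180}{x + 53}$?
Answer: $\frac{\sqrt{664467754}}{122} \approx 211.29$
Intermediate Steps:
$E{\left(x \right)} = \frac{-180 + x}{53 + x}$
$\sqrt{E{\left(69 \right)} + 44644} = \sqrt{\frac{-180 + 69}{53 + 69} + 44644} = \sqrt{\frac{1}{122} \left(-111\right) + 44644} = \sqrt{- \frac{111}{122} + 44644} = \sqrt{\frac{5446457}{122}} = \frac{\sqrt{664467754}}{122}$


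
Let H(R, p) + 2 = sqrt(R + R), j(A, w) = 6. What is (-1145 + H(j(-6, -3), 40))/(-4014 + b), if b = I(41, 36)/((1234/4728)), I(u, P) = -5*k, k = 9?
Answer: 707699/2583018 - 617*sqrt(3)/1291509 ≈ 0.27315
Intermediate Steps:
I(u, P) = -45 (I(u, P) = -5*9 = -45)
H(R, p) = -2 + sqrt(2)*sqrt(R) (H(R, p) = -2 + sqrt(R + R) = -2 + sqrt(2*R) = -2 + sqrt(2)*sqrt(R))
b = -106380/617 (b = -45/(1234/4728) = -45/(1234*(1/4728)) = -45/617/2364 = -45*2364/617 = -106380/617 ≈ -172.41)
(-1145 + H(j(-6, -3), 40))/(-4014 + b) = (-1145 + (-2 + sqrt(2)*sqrt(6)))/(-4014 - 106380/617) = (-1145 + (-2 + 2*sqrt(3)))/(-2583018/617) = (-1147 + 2*sqrt(3))*(-617/2583018) = 707699/2583018 - 617*sqrt(3)/1291509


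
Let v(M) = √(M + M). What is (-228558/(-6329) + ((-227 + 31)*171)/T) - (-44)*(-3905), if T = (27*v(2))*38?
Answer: -3261970787/18987 ≈ -1.7180e+5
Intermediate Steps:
v(M) = √2*√M (v(M) = √(2*M) = √2*√M)
T = 2052 (T = (27*(√2*√2))*38 = (27*2)*38 = 54*38 = 2052)
(-228558/(-6329) + ((-227 + 31)*171)/T) - (-44)*(-3905) = (-228558/(-6329) + ((-227 + 31)*171)/2052) - (-44)*(-3905) = (-228558*(-1/6329) - 196*171*(1/2052)) - 1*171820 = (228558/6329 - 33516*1/2052) - 171820 = (228558/6329 - 49/3) - 171820 = 375553/18987 - 171820 = -3261970787/18987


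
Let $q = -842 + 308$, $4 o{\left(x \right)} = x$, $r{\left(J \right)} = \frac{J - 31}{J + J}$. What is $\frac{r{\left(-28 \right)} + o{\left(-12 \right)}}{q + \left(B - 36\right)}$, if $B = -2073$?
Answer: $\frac{109}{148008} \approx 0.00073645$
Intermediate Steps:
$r{\left(J \right)} = \frac{-31 + J}{2 J}$
$o{\left(x \right)} = \frac{x}{4}$
$q = -534$
$\frac{r{\left(-28 \right)} + o{\left(-12 \right)}}{q + \left(B - 36\right)} = \frac{\frac{-31 - 28}{2 \left(-28\right)} + \frac{1}{4} \left(-12\right)}{-534 - 2109} = \frac{\frac{1}{2} \left(- \frac{1}{28}\right) \left(-59\right) - 3}{-534 - 2109} = \frac{\frac{59}{56} - 3}{-534 - 2109} = - \frac{109}{56 \left(-2643\right)} = \left(- \frac{109}{56}\right) \left(- \frac{1}{2643}\right) = \frac{109}{148008}$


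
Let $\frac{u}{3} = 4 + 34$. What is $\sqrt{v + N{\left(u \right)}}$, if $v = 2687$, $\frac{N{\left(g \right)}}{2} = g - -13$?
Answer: $\sqrt{2941} \approx 54.231$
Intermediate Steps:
$u = 114$ ($u = 3 \left(4 + 34\right) = 3 \cdot 38 = 114$)
$N{\left(g \right)} = 26 + 2 g$ ($N{\left(g \right)} = 2 \left(g - -13\right) = 2 \left(g + 13\right) = 2 \left(13 + g\right) = 26 + 2 g$)
$\sqrt{v + N{\left(u \right)}} = \sqrt{2687 + \left(26 + 2 \cdot 114\right)} = \sqrt{2687 + \left(26 + 228\right)} = \sqrt{2687 + 254} = \sqrt{2941}$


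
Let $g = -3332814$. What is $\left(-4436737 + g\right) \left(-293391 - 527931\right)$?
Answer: $6381303166422$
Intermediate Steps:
$\left(-4436737 + g\right) \left(-293391 - 527931\right) = \left(-4436737 - 3332814\right) \left(-293391 - 527931\right) = \left(-7769551\right) \left(-821322\right) = 6381303166422$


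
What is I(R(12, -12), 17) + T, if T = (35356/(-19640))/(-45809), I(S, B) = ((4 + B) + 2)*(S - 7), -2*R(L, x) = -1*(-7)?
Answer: -27159350023/112461095 ≈ -241.50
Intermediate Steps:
R(L, x) = -7/2 (R(L, x) = -(-1)*(-7)/2 = -1/2*7 = -7/2)
I(S, B) = (-7 + S)*(6 + B) (I(S, B) = (6 + B)*(-7 + S) = (-7 + S)*(6 + B))
T = 8839/224922190 (T = (35356*(-1/19640))*(-1/45809) = -8839/4910*(-1/45809) = 8839/224922190 ≈ 3.9298e-5)
I(R(12, -12), 17) + T = (-42 - 7*17 + 6*(-7/2) + 17*(-7/2)) + 8839/224922190 = (-42 - 119 - 21 - 119/2) + 8839/224922190 = -483/2 + 8839/224922190 = -27159350023/112461095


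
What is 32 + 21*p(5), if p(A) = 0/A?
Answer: 32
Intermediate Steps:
p(A) = 0
32 + 21*p(5) = 32 + 21*0 = 32 + 0 = 32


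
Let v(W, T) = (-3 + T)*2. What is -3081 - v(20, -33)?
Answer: -3009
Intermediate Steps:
v(W, T) = -6 + 2*T
-3081 - v(20, -33) = -3081 - (-6 + 2*(-33)) = -3081 - (-6 - 66) = -3081 - 1*(-72) = -3081 + 72 = -3009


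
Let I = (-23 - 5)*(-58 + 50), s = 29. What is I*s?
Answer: 6496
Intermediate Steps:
I = 224 (I = -28*(-8) = 224)
I*s = 224*29 = 6496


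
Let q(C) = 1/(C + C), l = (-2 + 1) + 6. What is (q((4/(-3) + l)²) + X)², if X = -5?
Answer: 1442401/58564 ≈ 24.629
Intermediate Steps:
l = 5 (l = -1 + 6 = 5)
q(C) = 1/(2*C)
(q((4/(-3) + l)²) + X)² = (1/(2*((4/(-3) + 5)²)) - 5)² = (1/(2*((4*(-⅓) + 5)²)) - 5)² = (1/(2*((-4/3 + 5)²)) - 5)² = (1/(2*((11/3)²)) - 5)² = (1/(2*(121/9)) - 5)² = ((½)*(9/121) - 5)² = (9/242 - 5)² = (-1201/242)² = 1442401/58564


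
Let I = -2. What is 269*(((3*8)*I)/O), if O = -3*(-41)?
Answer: -4304/41 ≈ -104.98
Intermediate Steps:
O = 123
269*(((3*8)*I)/O) = 269*(((3*8)*(-2))/123) = 269*((24*(-2))*(1/123)) = 269*(-48*1/123) = 269*(-16/41) = -4304/41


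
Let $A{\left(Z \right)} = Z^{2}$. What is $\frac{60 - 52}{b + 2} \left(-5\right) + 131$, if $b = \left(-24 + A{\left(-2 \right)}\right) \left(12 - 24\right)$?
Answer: $\frac{15831}{121} \approx 130.83$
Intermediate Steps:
$b = 240$ ($b = \left(-24 + \left(-2\right)^{2}\right) \left(12 - 24\right) = \left(-24 + 4\right) \left(-12\right) = \left(-20\right) \left(-12\right) = 240$)
$\frac{60 - 52}{b + 2} \left(-5\right) + 131 = \frac{60 - 52}{240 + 2} \left(-5\right) + 131 = \frac{8}{242} \left(-5\right) + 131 = 8 \cdot \frac{1}{242} \left(-5\right) + 131 = \frac{4}{121} \left(-5\right) + 131 = - \frac{20}{121} + 131 = \frac{15831}{121}$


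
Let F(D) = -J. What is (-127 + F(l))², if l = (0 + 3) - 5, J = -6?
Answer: 14641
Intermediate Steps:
l = -2 (l = 3 - 5 = -2)
F(D) = 6 (F(D) = -1*(-6) = 6)
(-127 + F(l))² = (-127 + 6)² = (-121)² = 14641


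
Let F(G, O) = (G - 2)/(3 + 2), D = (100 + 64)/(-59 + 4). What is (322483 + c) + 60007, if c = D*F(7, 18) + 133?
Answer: 21044101/55 ≈ 3.8262e+5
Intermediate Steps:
D = -164/55 (D = 164/(-55) = 164*(-1/55) = -164/55 ≈ -2.9818)
F(G, O) = -⅖ + G/5 (F(G, O) = (-2 + G)/5 = (-2 + G)*(⅕) = -⅖ + G/5)
c = 7151/55 (c = -164*(-⅖ + (⅕)*7)/55 + 133 = -164*(-⅖ + 7/5)/55 + 133 = -164/55*1 + 133 = -164/55 + 133 = 7151/55 ≈ 130.02)
(322483 + c) + 60007 = (322483 + 7151/55) + 60007 = 17743716/55 + 60007 = 21044101/55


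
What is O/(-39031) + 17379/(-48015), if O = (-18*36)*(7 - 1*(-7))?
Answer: -26969741/208230385 ≈ -0.12952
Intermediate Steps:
O = -9072 (O = -648*(7 + 7) = -648*14 = -9072)
O/(-39031) + 17379/(-48015) = -9072/(-39031) + 17379/(-48015) = -9072*(-1/39031) + 17379*(-1/48015) = 9072/39031 - 1931/5335 = -26969741/208230385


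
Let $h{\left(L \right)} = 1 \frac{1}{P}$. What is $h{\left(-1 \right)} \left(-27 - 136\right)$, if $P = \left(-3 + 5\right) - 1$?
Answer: $-163$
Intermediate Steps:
$P = 1$ ($P = 2 - 1 = 1$)
$h{\left(L \right)} = 1$ ($h{\left(L \right)} = 1 \cdot 1^{-1} = 1 \cdot 1 = 1$)
$h{\left(-1 \right)} \left(-27 - 136\right) = 1 \left(-27 - 136\right) = 1 \left(-163\right) = -163$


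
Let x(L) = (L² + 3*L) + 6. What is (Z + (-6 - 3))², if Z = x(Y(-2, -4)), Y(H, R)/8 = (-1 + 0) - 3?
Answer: 855625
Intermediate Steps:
Y(H, R) = -32 (Y(H, R) = 8*((-1 + 0) - 3) = 8*(-1 - 3) = 8*(-4) = -32)
x(L) = 6 + L² + 3*L
Z = 934 (Z = 6 + (-32)² + 3*(-32) = 6 + 1024 - 96 = 934)
(Z + (-6 - 3))² = (934 + (-6 - 3))² = (934 - 9)² = 925² = 855625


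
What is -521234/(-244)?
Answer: 260617/122 ≈ 2136.2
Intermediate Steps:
-521234/(-244) = -521234*(-1)/244 = -1201*(-217/122) = 260617/122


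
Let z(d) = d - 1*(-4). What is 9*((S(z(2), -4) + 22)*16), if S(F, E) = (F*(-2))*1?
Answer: 1440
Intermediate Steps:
z(d) = 4 + d (z(d) = d + 4 = 4 + d)
S(F, E) = -2*F (S(F, E) = -2*F*1 = -2*F)
9*((S(z(2), -4) + 22)*16) = 9*((-2*(4 + 2) + 22)*16) = 9*((-2*6 + 22)*16) = 9*((-12 + 22)*16) = 9*(10*16) = 9*160 = 1440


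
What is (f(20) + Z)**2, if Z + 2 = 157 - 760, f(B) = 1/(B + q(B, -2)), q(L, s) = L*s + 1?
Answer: 132158016/361 ≈ 3.6609e+5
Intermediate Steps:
q(L, s) = 1 + L*s
f(B) = 1/(1 - B) (f(B) = 1/(B + (1 + B*(-2))) = 1/(B + (1 - 2*B)) = 1/(1 - B))
Z = -605 (Z = -2 + (157 - 760) = -2 - 603 = -605)
(f(20) + Z)**2 = (1/(1 - 1*20) - 605)**2 = (1/(1 - 20) - 605)**2 = (1/(-19) - 605)**2 = (-1/19 - 605)**2 = (-11496/19)**2 = 132158016/361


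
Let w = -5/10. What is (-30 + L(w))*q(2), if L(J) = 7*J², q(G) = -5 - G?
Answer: 791/4 ≈ 197.75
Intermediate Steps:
w = -½ (w = -5*⅒ = -½ ≈ -0.50000)
(-30 + L(w))*q(2) = (-30 + 7*(-½)²)*(-5 - 1*2) = (-30 + 7*(¼))*(-5 - 2) = (-30 + 7/4)*(-7) = -113/4*(-7) = 791/4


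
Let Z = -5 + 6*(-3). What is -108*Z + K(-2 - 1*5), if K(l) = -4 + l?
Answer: 2473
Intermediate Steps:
Z = -23 (Z = -5 - 18 = -23)
-108*Z + K(-2 - 1*5) = -108*(-23) + (-4 + (-2 - 1*5)) = 2484 + (-4 + (-2 - 5)) = 2484 + (-4 - 7) = 2484 - 11 = 2473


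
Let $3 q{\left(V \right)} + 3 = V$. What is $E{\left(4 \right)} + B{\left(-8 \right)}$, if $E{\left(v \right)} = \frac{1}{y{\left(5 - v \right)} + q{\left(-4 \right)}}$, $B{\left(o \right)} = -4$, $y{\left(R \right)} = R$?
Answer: $- \frac{19}{4} \approx -4.75$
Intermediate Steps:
$q{\left(V \right)} = -1 + \frac{V}{3}$
$E{\left(v \right)} = \frac{1}{\frac{8}{3} - v}$ ($E{\left(v \right)} = \frac{1}{\left(5 - v\right) + \left(-1 + \frac{1}{3} \left(-4\right)\right)} = \frac{1}{\left(5 - v\right) - \frac{7}{3}} = \frac{1}{\frac{8}{3} - v}$)
$E{\left(4 \right)} + B{\left(-8 \right)} = - \frac{3}{-8 + 3 \cdot 4} - 4 = - \frac{3}{-8 + 12} - 4 = - \frac{3}{4} - 4 = - \frac{19}{4}$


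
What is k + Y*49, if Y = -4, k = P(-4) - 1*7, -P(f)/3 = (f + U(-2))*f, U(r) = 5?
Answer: -191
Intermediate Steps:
P(f) = -3*f*(5 + f) (P(f) = -3*(f + 5)*f = -3*(5 + f)*f = -3*f*(5 + f))
k = 5 (k = -3*(-4)*(5 - 4) - 1*7 = -3*(-4)*1 - 7 = 12 - 7 = 5)
k + Y*49 = 5 - 4*49 = 5 - 196 = -191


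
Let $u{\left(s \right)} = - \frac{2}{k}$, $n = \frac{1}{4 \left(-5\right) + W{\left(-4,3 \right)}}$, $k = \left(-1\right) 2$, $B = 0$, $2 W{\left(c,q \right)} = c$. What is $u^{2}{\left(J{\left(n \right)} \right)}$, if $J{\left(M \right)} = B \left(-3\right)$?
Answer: $1$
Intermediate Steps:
$W{\left(c,q \right)} = \frac{c}{2}$
$k = -2$
$n = - \frac{1}{22}$ ($n = \frac{1}{4 \left(-5\right) + \frac{1}{2} \left(-4\right)} = \frac{1}{-20 - 2} = \frac{1}{-22} = - \frac{1}{22} \approx -0.045455$)
$J{\left(M \right)} = 0$ ($J{\left(M \right)} = 0 \left(-3\right) = 0$)
$u{\left(s \right)} = 1$ ($u{\left(s \right)} = - \frac{2}{-2} = \left(-2\right) \left(- \frac{1}{2}\right) = 1$)
$u^{2}{\left(J{\left(n \right)} \right)} = 1^{2} = 1$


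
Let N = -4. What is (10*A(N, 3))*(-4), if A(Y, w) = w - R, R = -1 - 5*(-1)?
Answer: 40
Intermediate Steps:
R = 4 (R = -1 + 5 = 4)
A(Y, w) = -4 + w (A(Y, w) = w - 1*4 = w - 4 = -4 + w)
(10*A(N, 3))*(-4) = (10*(-4 + 3))*(-4) = (10*(-1))*(-4) = -10*(-4) = 40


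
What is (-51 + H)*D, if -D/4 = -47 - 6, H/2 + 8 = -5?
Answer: -16324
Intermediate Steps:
H = -26 (H = -16 + 2*(-5) = -16 - 10 = -26)
D = 212 (D = -4*(-47 - 6) = -4*(-53) = 212)
(-51 + H)*D = (-51 - 26)*212 = -77*212 = -16324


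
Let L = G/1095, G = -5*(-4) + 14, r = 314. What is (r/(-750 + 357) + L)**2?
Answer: 12134344336/20576468025 ≈ 0.58972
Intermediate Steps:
G = 34 (G = 20 + 14 = 34)
L = 34/1095 ≈ 0.031050
(r/(-750 + 357) + L)**2 = (314/(-750 + 357) + 34/1095)**2 = (314/(-393) + 34/1095)**2 = (314*(-1/393) + 34/1095)**2 = (-314/393 + 34/1095)**2 = (-110156/143445)**2 = 12134344336/20576468025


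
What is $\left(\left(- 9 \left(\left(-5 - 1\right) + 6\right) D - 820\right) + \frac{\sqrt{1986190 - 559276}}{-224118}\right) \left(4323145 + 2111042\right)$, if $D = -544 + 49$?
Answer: $-5276033340 - \frac{2144729 \sqrt{158546}}{24902} \approx -5.2761 \cdot 10^{9}$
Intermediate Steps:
$D = -495$
$\left(\left(- 9 \left(\left(-5 - 1\right) + 6\right) D - 820\right) + \frac{\sqrt{1986190 - 559276}}{-224118}\right) \left(4323145 + 2111042\right) = \left(\left(- 9 \left(\left(-5 - 1\right) + 6\right) \left(-495\right) - 820\right) + \frac{\sqrt{1986190 - 559276}}{-224118}\right) \left(4323145 + 2111042\right) = \left(\left(- 9 \left(\left(-5 - 1\right) + 6\right) \left(-495\right) - 820\right) + \sqrt{1426914} \left(- \frac{1}{224118}\right)\right) 6434187 = \left(\left(- 9 \left(-6 + 6\right) \left(-495\right) - 820\right) + 3 \sqrt{158546} \left(- \frac{1}{224118}\right)\right) 6434187 = \left(\left(\left(-9\right) 0 \left(-495\right) - 820\right) - \frac{\sqrt{158546}}{74706}\right) 6434187 = \left(\left(0 \left(-495\right) - 820\right) - \frac{\sqrt{158546}}{74706}\right) 6434187 = \left(\left(0 - 820\right) - \frac{\sqrt{158546}}{74706}\right) 6434187 = \left(-820 - \frac{\sqrt{158546}}{74706}\right) 6434187 = -5276033340 - \frac{2144729 \sqrt{158546}}{24902}$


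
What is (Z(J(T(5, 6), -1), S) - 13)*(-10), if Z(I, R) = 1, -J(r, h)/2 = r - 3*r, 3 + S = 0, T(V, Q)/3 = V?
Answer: 120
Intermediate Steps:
T(V, Q) = 3*V
S = -3 (S = -3 + 0 = -3)
J(r, h) = 4*r (J(r, h) = -2*(r - 3*r) = -(-4)*r = 4*r)
(Z(J(T(5, 6), -1), S) - 13)*(-10) = (1 - 13)*(-10) = -12*(-10) = 120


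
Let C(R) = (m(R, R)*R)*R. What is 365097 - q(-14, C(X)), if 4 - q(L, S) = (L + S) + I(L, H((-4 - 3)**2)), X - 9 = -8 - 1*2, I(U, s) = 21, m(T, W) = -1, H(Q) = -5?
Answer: 365099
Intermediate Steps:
X = -1 (X = 9 + (-8 - 1*2) = 9 + (-8 - 2) = 9 - 10 = -1)
C(R) = -R**2 (C(R) = (-R)*R = -R**2)
q(L, S) = -17 - L - S (q(L, S) = 4 - ((L + S) + 21) = 4 - (21 + L + S) = 4 + (-21 - L - S) = -17 - L - S)
365097 - q(-14, C(X)) = 365097 - (-17 - 1*(-14) - (-1)*(-1)**2) = 365097 - (-17 + 14 - (-1)) = 365097 - (-17 + 14 - 1*(-1)) = 365097 - (-17 + 14 + 1) = 365097 - 1*(-2) = 365097 + 2 = 365099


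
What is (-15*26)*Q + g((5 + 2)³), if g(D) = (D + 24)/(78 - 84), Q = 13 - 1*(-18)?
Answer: -72907/6 ≈ -12151.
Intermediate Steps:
Q = 31 (Q = 13 + 18 = 31)
g(D) = -4 - D/6 (g(D) = (24 + D)/(-6) = (24 + D)*(-⅙) = -4 - D/6)
(-15*26)*Q + g((5 + 2)³) = -15*26*31 + (-4 - (5 + 2)³/6) = -390*31 + (-4 - ⅙*7³) = -12090 + (-4 - ⅙*343) = -12090 + (-4 - 343/6) = -12090 - 367/6 = -72907/6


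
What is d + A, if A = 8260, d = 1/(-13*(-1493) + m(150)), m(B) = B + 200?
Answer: 163209341/19759 ≈ 8260.0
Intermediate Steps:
m(B) = 200 + B
d = 1/19759 (d = 1/(-13*(-1493) + (200 + 150)) = 1/(19409 + 350) = 1/19759 ≈ 5.0610e-5)
d + A = 1/19759 + 8260 = 163209341/19759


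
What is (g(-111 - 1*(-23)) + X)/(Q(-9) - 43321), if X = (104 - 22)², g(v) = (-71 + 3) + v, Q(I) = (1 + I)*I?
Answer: -6568/43249 ≈ -0.15186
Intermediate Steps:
Q(I) = I*(1 + I)
g(v) = -68 + v
X = 6724 (X = 82² = 6724)
(g(-111 - 1*(-23)) + X)/(Q(-9) - 43321) = ((-68 + (-111 - 1*(-23))) + 6724)/(-9*(1 - 9) - 43321) = ((-68 + (-111 + 23)) + 6724)/(-9*(-8) - 43321) = ((-68 - 88) + 6724)/(72 - 43321) = (-156 + 6724)/(-43249) = 6568*(-1/43249) = -6568/43249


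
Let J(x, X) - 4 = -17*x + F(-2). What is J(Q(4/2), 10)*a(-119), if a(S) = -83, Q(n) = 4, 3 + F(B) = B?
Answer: 5727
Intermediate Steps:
F(B) = -3 + B
J(x, X) = -1 - 17*x (J(x, X) = 4 + (-17*x + (-3 - 2)) = 4 + (-17*x - 5) = 4 + (-5 - 17*x) = -1 - 17*x)
J(Q(4/2), 10)*a(-119) = (-1 - 17*4)*(-83) = (-1 - 68)*(-83) = -69*(-83) = 5727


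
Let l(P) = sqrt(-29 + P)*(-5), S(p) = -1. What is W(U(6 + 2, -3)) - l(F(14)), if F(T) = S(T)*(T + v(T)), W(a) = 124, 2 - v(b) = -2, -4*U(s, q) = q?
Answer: 124 + 5*I*sqrt(47) ≈ 124.0 + 34.278*I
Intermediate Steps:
U(s, q) = -q/4
v(b) = 4 (v(b) = 2 - 1*(-2) = 2 + 2 = 4)
F(T) = -4 - T (F(T) = -(T + 4) = -(4 + T) = -4 - T)
l(P) = -5*sqrt(-29 + P)
W(U(6 + 2, -3)) - l(F(14)) = 124 - (-5)*sqrt(-29 + (-4 - 1*14)) = 124 - (-5)*sqrt(-29 + (-4 - 14)) = 124 - (-5)*sqrt(-29 - 18) = 124 - (-5)*sqrt(-47) = 124 - (-5)*I*sqrt(47) = 124 + 5*I*sqrt(47)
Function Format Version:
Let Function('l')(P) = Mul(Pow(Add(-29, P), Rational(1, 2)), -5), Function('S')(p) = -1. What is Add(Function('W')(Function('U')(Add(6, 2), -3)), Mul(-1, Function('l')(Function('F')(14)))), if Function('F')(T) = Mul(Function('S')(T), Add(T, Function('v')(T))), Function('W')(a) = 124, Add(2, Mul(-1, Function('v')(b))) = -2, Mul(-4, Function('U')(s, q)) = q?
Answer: Add(124, Mul(5, I, Pow(47, Rational(1, 2)))) ≈ Add(124.00, Mul(34.278, I))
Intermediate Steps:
Function('U')(s, q) = Mul(Rational(-1, 4), q)
Function('v')(b) = 4 (Function('v')(b) = Add(2, Mul(-1, -2)) = Add(2, 2) = 4)
Function('F')(T) = Add(-4, Mul(-1, T)) (Function('F')(T) = Mul(-1, Add(T, 4)) = Mul(-1, Add(4, T)) = Add(-4, Mul(-1, T)))
Function('l')(P) = Mul(-5, Pow(Add(-29, P), Rational(1, 2)))
Add(Function('W')(Function('U')(Add(6, 2), -3)), Mul(-1, Function('l')(Function('F')(14)))) = Add(124, Mul(-1, Mul(-5, Pow(Add(-29, Add(-4, Mul(-1, 14))), Rational(1, 2))))) = Add(124, Mul(-1, Mul(-5, Pow(Add(-29, Add(-4, -14)), Rational(1, 2))))) = Add(124, Mul(-1, Mul(-5, Pow(Add(-29, -18), Rational(1, 2))))) = Add(124, Mul(-1, Mul(-5, Pow(-47, Rational(1, 2))))) = Add(124, Mul(-1, Mul(-5, Mul(I, Pow(47, Rational(1, 2)))))) = Add(124, Mul(-1, Mul(-5, I, Pow(47, Rational(1, 2))))) = Add(124, Mul(5, I, Pow(47, Rational(1, 2))))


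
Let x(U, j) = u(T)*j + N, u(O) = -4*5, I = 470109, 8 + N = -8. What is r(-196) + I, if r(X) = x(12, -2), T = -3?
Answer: 470133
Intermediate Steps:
N = -16 (N = -8 - 8 = -16)
u(O) = -20
x(U, j) = -16 - 20*j (x(U, j) = -20*j - 16 = -16 - 20*j)
r(X) = 24 (r(X) = -16 - 20*(-2) = -16 + 40 = 24)
r(-196) + I = 24 + 470109 = 470133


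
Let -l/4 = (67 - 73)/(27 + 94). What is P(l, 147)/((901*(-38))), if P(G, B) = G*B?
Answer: -1764/2071399 ≈ -0.00085160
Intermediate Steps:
l = 24/121 (l = -4*(67 - 73)/(27 + 94) = -(-24)/121 = -4*(-6/121) = 24/121 ≈ 0.19835)
P(G, B) = B*G
P(l, 147)/((901*(-38))) = (147*(24/121))/((901*(-38))) = (3528/121)/(-34238) = (3528/121)*(-1/34238) = -1764/2071399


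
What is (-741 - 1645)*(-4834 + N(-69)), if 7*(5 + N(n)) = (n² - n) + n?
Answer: 69461232/7 ≈ 9.9230e+6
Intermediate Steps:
N(n) = -5 + n²/7 (N(n) = -5 + ((n² - n) + n)/7 = -5 + n²/7)
(-741 - 1645)*(-4834 + N(-69)) = (-741 - 1645)*(-4834 + (-5 + (⅐)*(-69)²)) = -2386*(-4834 + (-5 + (⅐)*4761)) = -2386*(-4834 + (-5 + 4761/7)) = -2386*(-4834 + 4726/7) = -2386*(-29112/7) = 69461232/7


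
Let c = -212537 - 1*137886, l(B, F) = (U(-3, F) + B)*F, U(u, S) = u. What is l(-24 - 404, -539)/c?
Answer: -232309/350423 ≈ -0.66294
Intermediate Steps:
l(B, F) = F*(-3 + B) (l(B, F) = (-3 + B)*F = F*(-3 + B))
c = -350423 (c = -212537 - 137886 = -350423)
l(-24 - 404, -539)/c = -539*(-3 + (-24 - 404))/(-350423) = -539*(-3 - 428)*(-1/350423) = -539*(-431)*(-1/350423) = 232309*(-1/350423) = -232309/350423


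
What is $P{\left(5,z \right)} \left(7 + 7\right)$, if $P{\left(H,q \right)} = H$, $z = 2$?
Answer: $70$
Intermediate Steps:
$P{\left(5,z \right)} \left(7 + 7\right) = 5 \left(7 + 7\right) = 5 \cdot 14 = 70$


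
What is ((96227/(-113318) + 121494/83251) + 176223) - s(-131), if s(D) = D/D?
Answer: 1662455348204711/9433836818 ≈ 1.7622e+5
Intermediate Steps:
s(D) = 1
((96227/(-113318) + 121494/83251) + 176223) - s(-131) = ((96227/(-113318) + 121494/83251) + 176223) - 1*1 = ((96227*(-1/113318) + 121494*(1/83251)) + 176223) - 1 = ((-96227/113318 + 121494/83251) + 176223) - 1 = (5756463115/9433836818 + 176223) - 1 = 1662464782041529/9433836818 - 1 = 1662455348204711/9433836818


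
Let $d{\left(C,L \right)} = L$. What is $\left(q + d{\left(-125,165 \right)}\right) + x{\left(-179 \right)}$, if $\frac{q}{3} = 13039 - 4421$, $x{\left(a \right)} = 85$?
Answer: $26104$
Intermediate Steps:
$q = 25854$ ($q = 3 \left(13039 - 4421\right) = 3 \cdot 8618 = 25854$)
$\left(q + d{\left(-125,165 \right)}\right) + x{\left(-179 \right)} = \left(25854 + 165\right) + 85 = 26019 + 85 = 26104$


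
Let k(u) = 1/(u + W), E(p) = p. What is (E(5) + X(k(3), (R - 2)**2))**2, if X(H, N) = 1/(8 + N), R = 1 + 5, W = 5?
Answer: 14641/576 ≈ 25.418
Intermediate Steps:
k(u) = 1/(5 + u) (k(u) = 1/(u + 5) = 1/(5 + u))
R = 6
(E(5) + X(k(3), (R - 2)**2))**2 = (5 + 1/(8 + (6 - 2)**2))**2 = (5 + 1/(8 + 4**2))**2 = (5 + 1/(8 + 16))**2 = (5 + 1/24)**2 = (121/24)**2 = 14641/576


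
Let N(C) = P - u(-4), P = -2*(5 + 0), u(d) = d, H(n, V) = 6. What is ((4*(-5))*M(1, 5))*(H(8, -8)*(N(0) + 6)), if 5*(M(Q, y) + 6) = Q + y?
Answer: 0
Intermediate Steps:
P = -10 (P = -2*5 = -10)
N(C) = -6 (N(C) = -10 - 1*(-4) = -10 + 4 = -6)
M(Q, y) = -6 + Q/5 + y/5 (M(Q, y) = -6 + (Q + y)/5 = -6 + (Q/5 + y/5) = -6 + Q/5 + y/5)
((4*(-5))*M(1, 5))*(H(8, -8)*(N(0) + 6)) = ((4*(-5))*(-6 + (1/5)*1 + (1/5)*5))*(6*(-6 + 6)) = (-20*(-6 + 1/5 + 1))*(6*0) = -20*(-24/5)*0 = 96*0 = 0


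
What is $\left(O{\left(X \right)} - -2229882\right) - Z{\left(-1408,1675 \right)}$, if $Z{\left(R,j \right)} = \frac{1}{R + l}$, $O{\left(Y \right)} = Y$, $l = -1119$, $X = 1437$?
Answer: $\frac{5638543114}{2527} \approx 2.2313 \cdot 10^{6}$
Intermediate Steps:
$Z{\left(R,j \right)} = \frac{1}{-1119 + R}$ ($Z{\left(R,j \right)} = \frac{1}{R - 1119} = \frac{1}{-1119 + R}$)
$\left(O{\left(X \right)} - -2229882\right) - Z{\left(-1408,1675 \right)} = \left(1437 - -2229882\right) - \frac{1}{-1119 - 1408} = \left(1437 + 2229882\right) - \frac{1}{-2527} = 2231319 - - \frac{1}{2527} = 2231319 + \frac{1}{2527} = \frac{5638543114}{2527}$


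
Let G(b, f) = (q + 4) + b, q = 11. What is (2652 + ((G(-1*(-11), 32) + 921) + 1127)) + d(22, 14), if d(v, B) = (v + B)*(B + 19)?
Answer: 5914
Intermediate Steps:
G(b, f) = 15 + b (G(b, f) = (11 + 4) + b = 15 + b)
d(v, B) = (19 + B)*(B + v) (d(v, B) = (B + v)*(19 + B) = (19 + B)*(B + v))
(2652 + ((G(-1*(-11), 32) + 921) + 1127)) + d(22, 14) = (2652 + (((15 - 1*(-11)) + 921) + 1127)) + (14**2 + 19*14 + 19*22 + 14*22) = (2652 + (((15 + 11) + 921) + 1127)) + (196 + 266 + 418 + 308) = (2652 + ((26 + 921) + 1127)) + 1188 = (2652 + (947 + 1127)) + 1188 = (2652 + 2074) + 1188 = 4726 + 1188 = 5914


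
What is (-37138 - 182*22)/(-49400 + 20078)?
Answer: 6857/4887 ≈ 1.4031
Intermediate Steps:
(-37138 - 182*22)/(-49400 + 20078) = (-37138 - 4004)/(-29322) = -41142*(-1/29322) = 6857/4887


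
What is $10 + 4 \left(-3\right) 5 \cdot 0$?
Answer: $10$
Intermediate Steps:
$10 + 4 \left(-3\right) 5 \cdot 0 = 10 + 4 \left(\left(-15\right) 0\right) = 10 + 4 \cdot 0 = 10 + 0 = 10$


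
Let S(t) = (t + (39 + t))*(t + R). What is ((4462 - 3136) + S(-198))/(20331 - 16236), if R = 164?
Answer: 1496/455 ≈ 3.2879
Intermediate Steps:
S(t) = (39 + 2*t)*(164 + t) (S(t) = (t + (39 + t))*(t + 164) = (39 + 2*t)*(164 + t))
((4462 - 3136) + S(-198))/(20331 - 16236) = ((4462 - 3136) + (6396 + 2*(-198)**2 + 367*(-198)))/(20331 - 16236) = (1326 + (6396 + 2*39204 - 72666))/4095 = (1326 + (6396 + 78408 - 72666))*(1/4095) = (1326 + 12138)*(1/4095) = 13464*(1/4095) = 1496/455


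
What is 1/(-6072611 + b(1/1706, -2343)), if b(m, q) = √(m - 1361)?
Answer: -10359874366/62911487035911491 - 189*I*√110890/62911487035911491 ≈ -1.6467e-7 - 1.0004e-12*I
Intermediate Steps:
b(m, q) = √(-1361 + m)
1/(-6072611 + b(1/1706, -2343)) = 1/(-6072611 + √(-1361 + 1/1706)) = 1/(-6072611 + √(-2321865/1706)) = 1/(-6072611 + 189*I*√110890/1706)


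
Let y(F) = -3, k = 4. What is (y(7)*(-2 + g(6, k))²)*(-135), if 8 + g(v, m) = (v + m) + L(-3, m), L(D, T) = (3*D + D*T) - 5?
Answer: 273780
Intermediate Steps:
L(D, T) = -5 + 3*D + D*T
g(v, m) = -22 + v - 2*m (g(v, m) = -8 + ((v + m) + (-5 + 3*(-3) - 3*m)) = -8 + ((m + v) + (-5 - 9 - 3*m)) = -8 + ((m + v) + (-14 - 3*m)) = -8 + (-14 + v - 2*m) = -22 + v - 2*m)
(y(7)*(-2 + g(6, k))²)*(-135) = -3*(-2 + (-22 + 6 - 2*4))²*(-135) = -3*(-2 + (-22 + 6 - 8))²*(-135) = -3*(-2 - 24)²*(-135) = -3*(-26)²*(-135) = -3*676*(-135) = -2028*(-135) = 273780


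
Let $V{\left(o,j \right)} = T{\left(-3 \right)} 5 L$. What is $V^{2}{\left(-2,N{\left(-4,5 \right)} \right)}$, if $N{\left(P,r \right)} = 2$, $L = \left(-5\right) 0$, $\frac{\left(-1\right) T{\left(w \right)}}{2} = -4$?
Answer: $0$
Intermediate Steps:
$T{\left(w \right)} = 8$ ($T{\left(w \right)} = \left(-2\right) \left(-4\right) = 8$)
$L = 0$
$V{\left(o,j \right)} = 0$ ($V{\left(o,j \right)} = 8 \cdot 5 \cdot 0 = 40 \cdot 0 = 0$)
$V^{2}{\left(-2,N{\left(-4,5 \right)} \right)} = 0^{2} = 0$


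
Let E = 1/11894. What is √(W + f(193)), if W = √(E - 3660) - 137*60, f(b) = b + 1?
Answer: √(-1135416036136 + 11894*I*√517770071866)/11894 ≈ 0.33764 + 89.589*I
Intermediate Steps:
f(b) = 1 + b
E = 1/11894 ≈ 8.4076e-5
W = -8220 + I*√517770071866/11894 (W = √(1/11894 - 3660) - 137*60 = √(-43532039/11894) - 8220 = I*√517770071866/11894 - 8220 = -8220 + I*√517770071866/11894 ≈ -8220.0 + 60.498*I)
√(W + f(193)) = √((-8220 + I*√517770071866/11894) + (1 + 193)) = √((-8220 + I*√517770071866/11894) + 194) = √(-8026 + I*√517770071866/11894)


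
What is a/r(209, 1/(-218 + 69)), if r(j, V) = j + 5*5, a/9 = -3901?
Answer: -3901/26 ≈ -150.04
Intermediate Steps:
a = -35109 (a = 9*(-3901) = -35109)
r(j, V) = 25 + j (r(j, V) = j + 25 = 25 + j)
a/r(209, 1/(-218 + 69)) = -35109/(25 + 209) = -35109/234 = -35109*1/234 = -3901/26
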